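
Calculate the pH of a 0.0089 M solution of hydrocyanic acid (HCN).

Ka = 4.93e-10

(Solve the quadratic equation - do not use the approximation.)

x² + Ka×x - Ka×C = 0. Using quadratic formula: [H⁺] = 2.0944e-06

pH = 5.68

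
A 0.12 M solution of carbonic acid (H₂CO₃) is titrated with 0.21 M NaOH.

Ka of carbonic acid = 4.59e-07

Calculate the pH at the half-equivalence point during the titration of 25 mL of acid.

At half-equivalence [HA] = [A⁻], so Henderson-Hasselbalch gives pH = pKa = -log(4.59e-07) = 6.34.

pH = pKa = 6.34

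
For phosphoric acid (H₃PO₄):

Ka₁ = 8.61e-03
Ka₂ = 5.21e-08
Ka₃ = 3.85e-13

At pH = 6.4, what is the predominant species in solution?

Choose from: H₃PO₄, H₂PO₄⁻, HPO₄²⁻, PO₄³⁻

pKa₁ = 2.06, pKa₂ = 7.28, pKa₃ = 12.41. For a polyprotic acid the predominant species crosses at each pKa: below pKa_n the protonated form dominates, above it the deprotonated form does. At pH = 6.4, the predominant species is H₂PO₄⁻.

H₂PO₄⁻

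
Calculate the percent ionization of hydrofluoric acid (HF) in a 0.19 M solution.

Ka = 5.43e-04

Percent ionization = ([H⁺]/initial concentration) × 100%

Using Ka equilibrium: x² + Ka×x - Ka×C = 0. Solving: [H⁺] = 9.8894e-03. Percent = (9.8894e-03/0.19) × 100

Percent ionization = 5.2%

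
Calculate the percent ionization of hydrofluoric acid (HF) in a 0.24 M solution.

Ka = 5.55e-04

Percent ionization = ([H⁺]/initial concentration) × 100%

Using Ka equilibrium: x² + Ka×x - Ka×C = 0. Solving: [H⁺] = 1.1267e-02. Percent = (1.1267e-02/0.24) × 100

Percent ionization = 4.69%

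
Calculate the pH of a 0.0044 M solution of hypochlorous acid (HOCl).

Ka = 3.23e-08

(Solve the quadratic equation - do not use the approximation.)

x² + Ka×x - Ka×C = 0. Using quadratic formula: [H⁺] = 1.1905e-05

pH = 4.92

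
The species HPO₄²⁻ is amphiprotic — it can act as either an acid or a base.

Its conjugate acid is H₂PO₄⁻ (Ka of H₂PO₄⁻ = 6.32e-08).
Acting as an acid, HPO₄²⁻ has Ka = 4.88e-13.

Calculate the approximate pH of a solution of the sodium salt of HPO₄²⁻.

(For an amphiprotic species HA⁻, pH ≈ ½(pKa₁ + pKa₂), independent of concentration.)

pKa₁ = -log(6.32e-08) = 7.20; pKa₂ = -log(4.88e-13) = 12.31. For an amphiprotic species, pH ≈ ½(pKa₁ + pKa₂) = ½(7.20 + 12.31) = 9.76.

pH = 9.76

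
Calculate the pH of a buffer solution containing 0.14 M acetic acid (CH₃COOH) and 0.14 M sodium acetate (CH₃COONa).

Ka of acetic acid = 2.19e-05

pKa = -log(2.19e-05) = 4.66. pH = pKa + log([A⁻]/[HA]) = 4.66 + log(0.14/0.14)

pH = 4.66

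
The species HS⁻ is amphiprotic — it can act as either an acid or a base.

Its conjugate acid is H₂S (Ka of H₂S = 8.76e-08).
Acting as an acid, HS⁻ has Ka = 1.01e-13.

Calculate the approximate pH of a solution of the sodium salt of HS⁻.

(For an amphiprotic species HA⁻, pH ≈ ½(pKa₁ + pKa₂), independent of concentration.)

pKa₁ = -log(8.76e-08) = 7.06; pKa₂ = -log(1.01e-13) = 13.00. For an amphiprotic species, pH ≈ ½(pKa₁ + pKa₂) = ½(7.06 + 13.00) = 10.03.

pH = 10.03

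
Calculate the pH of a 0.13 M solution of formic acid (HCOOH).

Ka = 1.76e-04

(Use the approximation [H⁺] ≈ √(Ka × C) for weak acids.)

[H⁺] = √(Ka × C) = √(1.76e-04 × 0.13) = 4.7833e-03. pH = -log(4.7833e-03)

pH = 2.32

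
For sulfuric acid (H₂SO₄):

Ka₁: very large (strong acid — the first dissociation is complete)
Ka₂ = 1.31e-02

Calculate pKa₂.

pKa₂ = -log(Ka₂) = -log(1.31e-02) = 1.88.

pK_{a2} = 1.88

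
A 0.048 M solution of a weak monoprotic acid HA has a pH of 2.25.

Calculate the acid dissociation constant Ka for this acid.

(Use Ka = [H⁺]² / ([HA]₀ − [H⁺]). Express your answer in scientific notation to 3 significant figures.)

[H⁺] = 10^(−pH) = 10^(−2.25) = 5.623e-03 M. For HA ⇌ H⁺ + A⁻, Ka = [H⁺][A⁻]/[HA] = [H⁺]² / ([HA]₀ − [H⁺]) = (5.623e-03)² / (0.048 − 5.623e-03) = 7.46e-04.

K_a = 7.46e-04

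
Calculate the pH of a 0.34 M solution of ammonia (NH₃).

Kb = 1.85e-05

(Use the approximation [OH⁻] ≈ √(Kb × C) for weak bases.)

[OH⁻] = √(Kb × C) = √(1.85e-05 × 0.34) = 2.5080e-03. pOH = 2.60, pH = 14 - pOH

pH = 11.40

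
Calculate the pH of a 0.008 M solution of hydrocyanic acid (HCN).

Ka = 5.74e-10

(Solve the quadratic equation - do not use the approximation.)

x² + Ka×x - Ka×C = 0. Using quadratic formula: [H⁺] = 2.1426e-06

pH = 5.67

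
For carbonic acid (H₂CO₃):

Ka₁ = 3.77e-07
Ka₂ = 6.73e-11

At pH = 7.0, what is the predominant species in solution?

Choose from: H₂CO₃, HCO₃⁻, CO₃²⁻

pKa₁ = 6.42, pKa₂ = 10.17. For a polyprotic acid the predominant species crosses at each pKa: below pKa_n the protonated form dominates, above it the deprotonated form does. At pH = 7.0, the predominant species is HCO₃⁻.

HCO₃⁻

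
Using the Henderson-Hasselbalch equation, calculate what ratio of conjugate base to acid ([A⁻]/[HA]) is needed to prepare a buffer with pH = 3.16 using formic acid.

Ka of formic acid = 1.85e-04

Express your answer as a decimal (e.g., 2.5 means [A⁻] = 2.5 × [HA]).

pKa = -log(1.85e-04) = 3.7328. pH = pKa + log([A⁻]/[HA]), so log([A⁻]/[HA]) = pH − pKa = 3.16 − 3.7328 = -0.5728. [A⁻]/[HA] = 10^(-0.5728) = 0.267

[A⁻]/[HA] = 0.267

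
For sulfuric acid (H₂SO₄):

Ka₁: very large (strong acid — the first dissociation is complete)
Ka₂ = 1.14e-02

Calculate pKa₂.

pKa₂ = -log(Ka₂) = -log(1.14e-02) = 1.94.

pK_{a2} = 1.94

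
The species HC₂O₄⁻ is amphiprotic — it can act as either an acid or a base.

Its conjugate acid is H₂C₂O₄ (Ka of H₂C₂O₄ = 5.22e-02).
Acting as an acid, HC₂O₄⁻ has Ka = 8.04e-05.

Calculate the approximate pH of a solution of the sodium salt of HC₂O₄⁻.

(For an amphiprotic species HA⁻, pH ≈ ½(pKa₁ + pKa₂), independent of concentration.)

pKa₁ = -log(5.22e-02) = 1.28; pKa₂ = -log(8.04e-05) = 4.09. For an amphiprotic species, pH ≈ ½(pKa₁ + pKa₂) = ½(1.28 + 4.09) = 2.69.

pH = 2.69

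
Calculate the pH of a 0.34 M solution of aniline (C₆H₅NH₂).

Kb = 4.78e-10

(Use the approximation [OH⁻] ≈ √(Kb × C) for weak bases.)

[OH⁻] = √(Kb × C) = √(4.78e-10 × 0.34) = 1.2748e-05. pOH = 4.89, pH = 14 - pOH

pH = 9.11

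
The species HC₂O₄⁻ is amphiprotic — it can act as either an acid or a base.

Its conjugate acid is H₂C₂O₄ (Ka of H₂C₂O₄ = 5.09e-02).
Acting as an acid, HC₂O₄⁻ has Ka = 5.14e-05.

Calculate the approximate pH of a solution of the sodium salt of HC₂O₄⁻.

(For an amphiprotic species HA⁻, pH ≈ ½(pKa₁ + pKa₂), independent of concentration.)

pKa₁ = -log(5.09e-02) = 1.29; pKa₂ = -log(5.14e-05) = 4.29. For an amphiprotic species, pH ≈ ½(pKa₁ + pKa₂) = ½(1.29 + 4.29) = 2.79.

pH = 2.79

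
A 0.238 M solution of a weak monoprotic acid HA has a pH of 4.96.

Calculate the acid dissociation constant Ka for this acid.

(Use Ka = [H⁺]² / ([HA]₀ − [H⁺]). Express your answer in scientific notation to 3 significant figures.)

[H⁺] = 10^(−pH) = 10^(−4.96) = 1.096e-05 M. For HA ⇌ H⁺ + A⁻, Ka = [H⁺][A⁻]/[HA] = [H⁺]² / ([HA]₀ − [H⁺]) = (1.096e-05)² / (0.238 − 1.096e-05) = 5.05e-10.

K_a = 5.05e-10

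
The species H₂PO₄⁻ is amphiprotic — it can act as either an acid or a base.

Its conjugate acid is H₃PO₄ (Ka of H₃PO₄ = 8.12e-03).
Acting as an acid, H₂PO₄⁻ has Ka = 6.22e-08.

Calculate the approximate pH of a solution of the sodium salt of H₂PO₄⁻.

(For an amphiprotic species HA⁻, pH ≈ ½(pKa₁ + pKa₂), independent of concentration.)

pKa₁ = -log(8.12e-03) = 2.09; pKa₂ = -log(6.22e-08) = 7.21. For an amphiprotic species, pH ≈ ½(pKa₁ + pKa₂) = ½(2.09 + 7.21) = 4.65.

pH = 4.65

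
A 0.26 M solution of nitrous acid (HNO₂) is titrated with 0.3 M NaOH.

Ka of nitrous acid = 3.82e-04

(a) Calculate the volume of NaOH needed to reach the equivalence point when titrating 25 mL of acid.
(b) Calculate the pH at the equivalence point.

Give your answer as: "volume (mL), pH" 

moles acid = 0.26 × 25/1000 = 0.0065 mol; V_base = moles/0.3 × 1000 = 21.7 mL. At equivalence only the conjugate base is present: [A⁻] = 0.0065/0.047 = 1.3929e-01 M. Kb = Kw/Ka = 2.62e-11; [OH⁻] = √(Kb × [A⁻]) = 1.9095e-06; pOH = 5.72; pH = 14 - pOH = 8.28.

V = 21.7 mL, pH = 8.28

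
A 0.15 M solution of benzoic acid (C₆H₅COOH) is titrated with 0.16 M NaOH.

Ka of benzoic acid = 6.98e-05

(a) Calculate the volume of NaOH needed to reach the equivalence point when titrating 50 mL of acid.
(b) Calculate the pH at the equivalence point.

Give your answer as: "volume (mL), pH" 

moles acid = 0.15 × 50/1000 = 0.0075 mol; V_base = moles/0.16 × 1000 = 46.9 mL. At equivalence only the conjugate base is present: [A⁻] = 0.0075/0.097 = 7.7419e-02 M. Kb = Kw/Ka = 1.43e-10; [OH⁻] = √(Kb × [A⁻]) = 3.3304e-06; pOH = 5.48; pH = 14 - pOH = 8.52.

V = 46.9 mL, pH = 8.52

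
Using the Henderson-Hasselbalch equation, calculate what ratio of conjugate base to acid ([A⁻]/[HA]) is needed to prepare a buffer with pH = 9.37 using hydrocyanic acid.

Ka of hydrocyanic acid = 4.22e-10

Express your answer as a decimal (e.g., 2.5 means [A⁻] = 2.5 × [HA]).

pKa = -log(4.22e-10) = 9.3747. pH = pKa + log([A⁻]/[HA]), so log([A⁻]/[HA]) = pH − pKa = 9.37 − 9.3747 = -0.0047. [A⁻]/[HA] = 10^(-0.0047) = 0.989

[A⁻]/[HA] = 0.989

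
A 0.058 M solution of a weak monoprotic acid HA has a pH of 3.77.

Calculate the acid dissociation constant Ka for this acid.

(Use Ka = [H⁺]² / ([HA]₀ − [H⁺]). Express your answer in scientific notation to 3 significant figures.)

[H⁺] = 10^(−pH) = 10^(−3.77) = 1.698e-04 M. For HA ⇌ H⁺ + A⁻, Ka = [H⁺][A⁻]/[HA] = [H⁺]² / ([HA]₀ − [H⁺]) = (1.698e-04)² / (0.058 − 1.698e-04) = 4.99e-07.

K_a = 4.99e-07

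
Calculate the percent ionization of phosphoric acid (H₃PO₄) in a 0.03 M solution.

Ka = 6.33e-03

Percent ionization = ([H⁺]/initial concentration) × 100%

Using Ka equilibrium: x² + Ka×x - Ka×C = 0. Solving: [H⁺] = 1.0974e-02. Percent = (1.0974e-02/0.03) × 100

Percent ionization = 36.6%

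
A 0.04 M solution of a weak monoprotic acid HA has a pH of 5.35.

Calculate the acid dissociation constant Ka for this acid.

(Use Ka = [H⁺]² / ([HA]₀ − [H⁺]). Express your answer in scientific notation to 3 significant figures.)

[H⁺] = 10^(−pH) = 10^(−5.35) = 4.467e-06 M. For HA ⇌ H⁺ + A⁻, Ka = [H⁺][A⁻]/[HA] = [H⁺]² / ([HA]₀ − [H⁺]) = (4.467e-06)² / (0.04 − 4.467e-06) = 4.99e-10.

K_a = 4.99e-10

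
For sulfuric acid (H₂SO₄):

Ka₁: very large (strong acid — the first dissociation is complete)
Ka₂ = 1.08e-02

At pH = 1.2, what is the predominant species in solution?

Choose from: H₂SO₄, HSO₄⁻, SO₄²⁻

The first dissociation is complete, so H₂SO₄ itself is never the predominant species in water; pKa₂ = -log(1.08e-02) = 1.97. For a polyprotic acid the predominant species crosses at each pKa: below pKa_n the protonated form dominates, above it the deprotonated form does. At pH = 1.2, the predominant species is HSO₄⁻.

HSO₄⁻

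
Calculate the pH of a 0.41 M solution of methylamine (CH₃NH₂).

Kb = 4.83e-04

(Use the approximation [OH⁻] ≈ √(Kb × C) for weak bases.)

[OH⁻] = √(Kb × C) = √(4.83e-04 × 0.41) = 1.4072e-02. pOH = 1.85, pH = 14 - pOH

pH = 12.15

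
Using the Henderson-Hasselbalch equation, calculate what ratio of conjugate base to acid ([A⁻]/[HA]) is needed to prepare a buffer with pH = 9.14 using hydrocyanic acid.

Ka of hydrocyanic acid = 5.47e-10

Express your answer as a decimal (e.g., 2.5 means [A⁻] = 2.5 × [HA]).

pKa = -log(5.47e-10) = 9.2620. pH = pKa + log([A⁻]/[HA]), so log([A⁻]/[HA]) = pH − pKa = 9.14 − 9.2620 = -0.1220. [A⁻]/[HA] = 10^(-0.1220) = 0.755

[A⁻]/[HA] = 0.755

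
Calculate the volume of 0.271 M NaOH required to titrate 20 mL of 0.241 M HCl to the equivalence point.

At equivalence: moles acid = moles base. moles HCl = 0.241 × 20/1000 = 0.00482 mol. V_base = moles / 0.271 × 1000 = 17.8 mL.

V_{base} = 17.8 mL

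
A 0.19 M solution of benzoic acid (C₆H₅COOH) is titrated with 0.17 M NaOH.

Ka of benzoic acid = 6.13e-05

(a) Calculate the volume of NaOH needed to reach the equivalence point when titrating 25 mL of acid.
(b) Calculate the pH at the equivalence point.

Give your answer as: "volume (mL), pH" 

moles acid = 0.19 × 25/1000 = 0.00475 mol; V_base = moles/0.17 × 1000 = 27.9 mL. At equivalence only the conjugate base is present: [A⁻] = 0.00475/0.053 = 8.9722e-02 M. Kb = Kw/Ka = 1.63e-10; [OH⁻] = √(Kb × [A⁻]) = 3.8258e-06; pOH = 5.42; pH = 14 - pOH = 8.58.

V = 27.9 mL, pH = 8.58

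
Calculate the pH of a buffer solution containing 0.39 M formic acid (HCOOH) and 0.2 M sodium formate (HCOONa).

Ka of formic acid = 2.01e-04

pKa = -log(2.01e-04) = 3.70. pH = pKa + log([A⁻]/[HA]) = 3.70 + log(0.2/0.39)

pH = 3.41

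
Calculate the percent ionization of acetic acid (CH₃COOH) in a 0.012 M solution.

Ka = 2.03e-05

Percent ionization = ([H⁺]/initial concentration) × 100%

Using Ka equilibrium: x² + Ka×x - Ka×C = 0. Solving: [H⁺] = 4.8351e-04. Percent = (4.8351e-04/0.012) × 100

Percent ionization = 4.03%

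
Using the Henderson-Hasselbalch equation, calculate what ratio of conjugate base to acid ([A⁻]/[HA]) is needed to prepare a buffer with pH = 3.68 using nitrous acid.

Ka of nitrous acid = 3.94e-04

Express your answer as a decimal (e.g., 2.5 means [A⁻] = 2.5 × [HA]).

pKa = -log(3.94e-04) = 3.4045. pH = pKa + log([A⁻]/[HA]), so log([A⁻]/[HA]) = pH − pKa = 3.68 − 3.4045 = 0.2755. [A⁻]/[HA] = 10^(0.2755) = 1.89

[A⁻]/[HA] = 1.89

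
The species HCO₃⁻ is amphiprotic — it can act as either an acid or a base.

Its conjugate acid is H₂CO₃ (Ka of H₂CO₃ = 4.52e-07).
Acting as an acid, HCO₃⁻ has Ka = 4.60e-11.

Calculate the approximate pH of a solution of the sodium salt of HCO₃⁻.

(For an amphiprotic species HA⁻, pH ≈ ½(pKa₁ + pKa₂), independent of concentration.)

pKa₁ = -log(4.52e-07) = 6.34; pKa₂ = -log(4.60e-11) = 10.34. For an amphiprotic species, pH ≈ ½(pKa₁ + pKa₂) = ½(6.34 + 10.34) = 8.34.

pH = 8.34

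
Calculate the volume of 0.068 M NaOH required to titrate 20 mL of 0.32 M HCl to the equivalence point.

At equivalence: moles acid = moles base. moles HCl = 0.32 × 20/1000 = 0.0064 mol. V_base = moles / 0.068 × 1000 = 94.1 mL.

V_{base} = 94.1 mL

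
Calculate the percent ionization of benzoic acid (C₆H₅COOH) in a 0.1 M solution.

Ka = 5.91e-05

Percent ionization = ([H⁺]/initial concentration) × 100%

Using Ka equilibrium: x² + Ka×x - Ka×C = 0. Solving: [H⁺] = 2.4017e-03. Percent = (2.4017e-03/0.1) × 100

Percent ionization = 2.4%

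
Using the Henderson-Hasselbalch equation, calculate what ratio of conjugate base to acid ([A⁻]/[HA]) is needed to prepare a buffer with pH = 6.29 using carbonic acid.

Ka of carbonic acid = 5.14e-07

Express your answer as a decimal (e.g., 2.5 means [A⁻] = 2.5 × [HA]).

pKa = -log(5.14e-07) = 6.2890. pH = pKa + log([A⁻]/[HA]), so log([A⁻]/[HA]) = pH − pKa = 6.29 − 6.2890 = 0.0010. [A⁻]/[HA] = 10^(0.0010) = 1.00

[A⁻]/[HA] = 1.00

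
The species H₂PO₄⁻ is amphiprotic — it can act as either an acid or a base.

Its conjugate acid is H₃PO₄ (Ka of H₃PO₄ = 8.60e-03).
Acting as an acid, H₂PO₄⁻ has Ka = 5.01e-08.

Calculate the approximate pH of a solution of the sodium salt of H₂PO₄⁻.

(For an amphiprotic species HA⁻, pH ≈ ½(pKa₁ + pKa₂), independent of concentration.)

pKa₁ = -log(8.60e-03) = 2.07; pKa₂ = -log(5.01e-08) = 7.30. For an amphiprotic species, pH ≈ ½(pKa₁ + pKa₂) = ½(2.07 + 7.30) = 4.68.

pH = 4.68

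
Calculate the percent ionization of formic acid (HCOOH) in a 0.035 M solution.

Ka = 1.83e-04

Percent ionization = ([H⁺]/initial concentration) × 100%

Using Ka equilibrium: x² + Ka×x - Ka×C = 0. Solving: [H⁺] = 2.4410e-03. Percent = (2.4410e-03/0.035) × 100

Percent ionization = 6.97%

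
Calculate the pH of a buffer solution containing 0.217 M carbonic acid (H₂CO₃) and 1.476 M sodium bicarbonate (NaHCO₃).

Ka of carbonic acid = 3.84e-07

pKa = -log(3.84e-07) = 6.42. pH = pKa + log([A⁻]/[HA]) = 6.42 + log(1.476/0.217)

pH = 7.25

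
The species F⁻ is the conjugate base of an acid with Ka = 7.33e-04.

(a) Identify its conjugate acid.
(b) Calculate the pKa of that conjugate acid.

(a) The conjugate acid is formed by adding one H⁺ to F⁻, giving HF. (b) pKa = -log(Ka) = -log(7.33e-04) = 3.13.

Conjugate acid: HF; pK_a = 3.13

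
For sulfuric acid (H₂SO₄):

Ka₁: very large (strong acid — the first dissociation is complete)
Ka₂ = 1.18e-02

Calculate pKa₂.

pKa₂ = -log(Ka₂) = -log(1.18e-02) = 1.93.

pK_{a2} = 1.93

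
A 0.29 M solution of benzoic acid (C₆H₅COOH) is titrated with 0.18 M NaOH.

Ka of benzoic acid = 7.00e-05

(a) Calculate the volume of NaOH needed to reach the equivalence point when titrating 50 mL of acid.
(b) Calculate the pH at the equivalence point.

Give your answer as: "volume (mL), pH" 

moles acid = 0.29 × 50/1000 = 0.0145 mol; V_base = moles/0.18 × 1000 = 80.6 mL. At equivalence only the conjugate base is present: [A⁻] = 0.0145/0.131 = 1.1106e-01 M. Kb = Kw/Ka = 1.43e-10; [OH⁻] = √(Kb × [A⁻]) = 3.9832e-06; pOH = 5.40; pH = 14 - pOH = 8.60.

V = 80.6 mL, pH = 8.60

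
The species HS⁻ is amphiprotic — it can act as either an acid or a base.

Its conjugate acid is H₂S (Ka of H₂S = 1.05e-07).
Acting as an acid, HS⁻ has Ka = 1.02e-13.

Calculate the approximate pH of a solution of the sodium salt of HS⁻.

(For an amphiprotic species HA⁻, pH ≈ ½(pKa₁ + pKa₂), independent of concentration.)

pKa₁ = -log(1.05e-07) = 6.98; pKa₂ = -log(1.02e-13) = 12.99. For an amphiprotic species, pH ≈ ½(pKa₁ + pKa₂) = ½(6.98 + 12.99) = 9.99.

pH = 9.99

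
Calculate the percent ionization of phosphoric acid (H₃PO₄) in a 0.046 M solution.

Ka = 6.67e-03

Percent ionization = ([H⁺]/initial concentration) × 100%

Using Ka equilibrium: x² + Ka×x - Ka×C = 0. Solving: [H⁺] = 1.4496e-02. Percent = (1.4496e-02/0.046) × 100

Percent ionization = 31.5%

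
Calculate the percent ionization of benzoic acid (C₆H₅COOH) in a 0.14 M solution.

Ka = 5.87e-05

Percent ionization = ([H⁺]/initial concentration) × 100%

Using Ka equilibrium: x² + Ka×x - Ka×C = 0. Solving: [H⁺] = 2.8375e-03. Percent = (2.8375e-03/0.14) × 100

Percent ionization = 2.03%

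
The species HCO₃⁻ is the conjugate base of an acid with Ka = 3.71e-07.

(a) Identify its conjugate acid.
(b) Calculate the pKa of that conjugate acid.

(a) The conjugate acid is formed by adding one H⁺ to HCO₃⁻, giving H₂CO₃. (b) pKa = -log(Ka) = -log(3.71e-07) = 6.43.

Conjugate acid: H₂CO₃; pK_a = 6.43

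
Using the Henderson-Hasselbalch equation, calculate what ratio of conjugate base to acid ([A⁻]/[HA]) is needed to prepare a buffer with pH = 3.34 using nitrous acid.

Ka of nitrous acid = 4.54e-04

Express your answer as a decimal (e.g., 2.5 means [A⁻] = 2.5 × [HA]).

pKa = -log(4.54e-04) = 3.3429. pH = pKa + log([A⁻]/[HA]), so log([A⁻]/[HA]) = pH − pKa = 3.34 − 3.3429 = -0.0029. [A⁻]/[HA] = 10^(-0.0029) = 0.993

[A⁻]/[HA] = 0.993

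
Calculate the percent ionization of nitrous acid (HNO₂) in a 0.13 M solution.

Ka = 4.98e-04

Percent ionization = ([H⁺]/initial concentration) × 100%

Using Ka equilibrium: x² + Ka×x - Ka×C = 0. Solving: [H⁺] = 7.8010e-03. Percent = (7.8010e-03/0.13) × 100

Percent ionization = 6%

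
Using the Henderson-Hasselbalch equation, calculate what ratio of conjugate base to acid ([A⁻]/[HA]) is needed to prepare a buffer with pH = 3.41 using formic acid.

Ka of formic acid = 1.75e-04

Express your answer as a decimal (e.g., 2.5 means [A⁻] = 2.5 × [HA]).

pKa = -log(1.75e-04) = 3.7570. pH = pKa + log([A⁻]/[HA]), so log([A⁻]/[HA]) = pH − pKa = 3.41 − 3.7570 = -0.3470. [A⁻]/[HA] = 10^(-0.3470) = 0.450

[A⁻]/[HA] = 0.450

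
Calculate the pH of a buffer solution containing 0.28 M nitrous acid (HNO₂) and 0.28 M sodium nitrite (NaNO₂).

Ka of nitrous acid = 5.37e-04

pKa = -log(5.37e-04) = 3.27. pH = pKa + log([A⁻]/[HA]) = 3.27 + log(0.28/0.28)

pH = 3.27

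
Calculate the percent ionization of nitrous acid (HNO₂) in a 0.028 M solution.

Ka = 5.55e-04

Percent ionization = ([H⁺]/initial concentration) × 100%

Using Ka equilibrium: x² + Ka×x - Ka×C = 0. Solving: [H⁺] = 3.6743e-03. Percent = (3.6743e-03/0.028) × 100

Percent ionization = 13.1%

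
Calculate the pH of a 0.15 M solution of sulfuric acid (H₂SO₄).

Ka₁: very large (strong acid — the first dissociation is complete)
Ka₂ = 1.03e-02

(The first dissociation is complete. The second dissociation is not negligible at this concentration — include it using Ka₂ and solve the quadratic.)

First dissociation is complete: [H⁺]₀ = [HSO₄⁻]₀ = C = 0.15 M. Second dissociation HSO₄⁻ ⇌ H⁺ + SO₄²⁻: let x = [SO₄²⁻]. Ka₂ = (C + x)·x / (C − x) = 1.03e-02 → x² + (C + Ka₂)·x − Ka₂·C = 0 → x² + 0.16030·x − 1.545e-03 = 0. x = (−0.16030 + √(0.16030² + 4 × 1.545e-03)) / 2 = 9.1194e-03 M. [H⁺] = C + x = 0.15 + 9.1194e-03 = 1.5912e-01 M. pH = -log(1.5912e-01) = 0.80.

pH = 0.80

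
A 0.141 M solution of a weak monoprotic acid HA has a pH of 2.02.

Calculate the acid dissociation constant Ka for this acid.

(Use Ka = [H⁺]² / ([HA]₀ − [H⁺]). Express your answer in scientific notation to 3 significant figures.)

[H⁺] = 10^(−pH) = 10^(−2.02) = 9.550e-03 M. For HA ⇌ H⁺ + A⁻, Ka = [H⁺][A⁻]/[HA] = [H⁺]² / ([HA]₀ − [H⁺]) = (9.550e-03)² / (0.141 − 9.550e-03) = 6.94e-04.

K_a = 6.94e-04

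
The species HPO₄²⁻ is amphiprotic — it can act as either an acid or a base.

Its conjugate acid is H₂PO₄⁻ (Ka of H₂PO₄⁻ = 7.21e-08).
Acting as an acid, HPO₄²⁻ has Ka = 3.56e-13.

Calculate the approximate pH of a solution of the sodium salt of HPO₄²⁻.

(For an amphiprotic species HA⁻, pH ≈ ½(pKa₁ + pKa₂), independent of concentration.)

pKa₁ = -log(7.21e-08) = 7.14; pKa₂ = -log(3.56e-13) = 12.45. For an amphiprotic species, pH ≈ ½(pKa₁ + pKa₂) = ½(7.14 + 12.45) = 9.80.

pH = 9.80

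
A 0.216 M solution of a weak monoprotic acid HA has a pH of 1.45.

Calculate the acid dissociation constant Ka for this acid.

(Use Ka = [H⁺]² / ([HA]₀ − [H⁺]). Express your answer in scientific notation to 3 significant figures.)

[H⁺] = 10^(−pH) = 10^(−1.45) = 3.548e-02 M. For HA ⇌ H⁺ + A⁻, Ka = [H⁺][A⁻]/[HA] = [H⁺]² / ([HA]₀ − [H⁺]) = (3.548e-02)² / (0.216 − 3.548e-02) = 6.97e-03.

K_a = 6.97e-03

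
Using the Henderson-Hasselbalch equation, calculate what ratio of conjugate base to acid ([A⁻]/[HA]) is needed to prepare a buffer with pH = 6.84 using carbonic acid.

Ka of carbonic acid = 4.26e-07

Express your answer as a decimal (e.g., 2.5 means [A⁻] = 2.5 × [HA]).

pKa = -log(4.26e-07) = 6.3706. pH = pKa + log([A⁻]/[HA]), so log([A⁻]/[HA]) = pH − pKa = 6.84 − 6.3706 = 0.4694. [A⁻]/[HA] = 10^(0.4694) = 2.95

[A⁻]/[HA] = 2.95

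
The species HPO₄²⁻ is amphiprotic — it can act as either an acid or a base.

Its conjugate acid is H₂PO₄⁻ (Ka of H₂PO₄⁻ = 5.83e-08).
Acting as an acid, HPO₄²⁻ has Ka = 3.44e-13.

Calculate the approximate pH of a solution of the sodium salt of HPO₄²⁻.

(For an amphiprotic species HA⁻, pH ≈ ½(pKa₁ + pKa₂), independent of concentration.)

pKa₁ = -log(5.83e-08) = 7.23; pKa₂ = -log(3.44e-13) = 12.46. For an amphiprotic species, pH ≈ ½(pKa₁ + pKa₂) = ½(7.23 + 12.46) = 9.85.

pH = 9.85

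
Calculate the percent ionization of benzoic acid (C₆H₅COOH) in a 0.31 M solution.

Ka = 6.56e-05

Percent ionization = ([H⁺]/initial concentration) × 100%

Using Ka equilibrium: x² + Ka×x - Ka×C = 0. Solving: [H⁺] = 4.4769e-03. Percent = (4.4769e-03/0.31) × 100

Percent ionization = 1.44%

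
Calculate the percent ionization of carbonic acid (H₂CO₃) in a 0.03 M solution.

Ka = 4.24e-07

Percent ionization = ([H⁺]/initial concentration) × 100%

Using Ka equilibrium: x² + Ka×x - Ka×C = 0. Solving: [H⁺] = 1.1257e-04. Percent = (1.1257e-04/0.03) × 100

Percent ionization = 0.375%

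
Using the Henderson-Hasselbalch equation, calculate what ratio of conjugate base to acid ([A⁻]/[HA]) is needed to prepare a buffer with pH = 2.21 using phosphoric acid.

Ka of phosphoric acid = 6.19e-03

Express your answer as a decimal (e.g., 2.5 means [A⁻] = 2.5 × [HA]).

pKa = -log(6.19e-03) = 2.2083. pH = pKa + log([A⁻]/[HA]), so log([A⁻]/[HA]) = pH − pKa = 2.21 − 2.2083 = 0.0017. [A⁻]/[HA] = 10^(0.0017) = 1.00

[A⁻]/[HA] = 1.00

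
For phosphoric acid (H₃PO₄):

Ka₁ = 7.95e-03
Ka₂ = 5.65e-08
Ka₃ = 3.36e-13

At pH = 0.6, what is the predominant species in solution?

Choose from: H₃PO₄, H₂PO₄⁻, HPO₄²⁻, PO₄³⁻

pKa₁ = 2.10, pKa₂ = 7.25, pKa₃ = 12.47. For a polyprotic acid the predominant species crosses at each pKa: below pKa_n the protonated form dominates, above it the deprotonated form does. At pH = 0.6, the predominant species is H₃PO₄.

H₃PO₄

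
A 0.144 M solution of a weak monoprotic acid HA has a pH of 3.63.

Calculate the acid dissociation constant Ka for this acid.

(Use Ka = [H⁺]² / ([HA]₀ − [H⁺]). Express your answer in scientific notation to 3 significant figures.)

[H⁺] = 10^(−pH) = 10^(−3.63) = 2.344e-04 M. For HA ⇌ H⁺ + A⁻, Ka = [H⁺][A⁻]/[HA] = [H⁺]² / ([HA]₀ − [H⁺]) = (2.344e-04)² / (0.144 − 2.344e-04) = 3.82e-07.

K_a = 3.82e-07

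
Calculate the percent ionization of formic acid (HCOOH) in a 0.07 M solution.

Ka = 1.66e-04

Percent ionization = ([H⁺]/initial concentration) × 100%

Using Ka equilibrium: x² + Ka×x - Ka×C = 0. Solving: [H⁺] = 3.3268e-03. Percent = (3.3268e-03/0.07) × 100

Percent ionization = 4.75%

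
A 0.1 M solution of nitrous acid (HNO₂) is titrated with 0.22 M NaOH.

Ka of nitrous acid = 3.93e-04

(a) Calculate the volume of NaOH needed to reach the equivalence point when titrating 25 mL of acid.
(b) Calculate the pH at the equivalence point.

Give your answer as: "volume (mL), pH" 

moles acid = 0.1 × 25/1000 = 0.0025 mol; V_base = moles/0.22 × 1000 = 11.4 mL. At equivalence only the conjugate base is present: [A⁻] = 0.0025/0.036 = 6.8750e-02 M. Kb = Kw/Ka = 2.54e-11; [OH⁻] = √(Kb × [A⁻]) = 1.3226e-06; pOH = 5.88; pH = 14 - pOH = 8.12.

V = 11.4 mL, pH = 8.12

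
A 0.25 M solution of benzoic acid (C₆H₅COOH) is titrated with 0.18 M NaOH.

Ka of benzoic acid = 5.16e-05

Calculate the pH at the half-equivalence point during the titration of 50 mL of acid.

At half-equivalence [HA] = [A⁻], so Henderson-Hasselbalch gives pH = pKa = -log(5.16e-05) = 4.29.

pH = pKa = 4.29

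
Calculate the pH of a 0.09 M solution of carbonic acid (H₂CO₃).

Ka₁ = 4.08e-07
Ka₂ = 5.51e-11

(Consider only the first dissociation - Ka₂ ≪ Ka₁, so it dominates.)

First dissociation dominates. From Ka₁ = [H⁺][HA⁻]/[H₂A], x² + Ka₁·x − Ka₁·C = 0 with C = 0.09 M and Ka₁ = 4.08e-07. Solving: [H⁺] = (−Ka₁ + √(Ka₁² + 4·Ka₁·C)) / 2 = 1.9142e-04 M. pH = -log(1.9142e-04) = 3.72.

pH = 3.72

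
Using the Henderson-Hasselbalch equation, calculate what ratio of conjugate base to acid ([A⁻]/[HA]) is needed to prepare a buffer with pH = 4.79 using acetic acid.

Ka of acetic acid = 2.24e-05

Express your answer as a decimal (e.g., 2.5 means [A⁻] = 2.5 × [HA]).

pKa = -log(2.24e-05) = 4.6498. pH = pKa + log([A⁻]/[HA]), so log([A⁻]/[HA]) = pH − pKa = 4.79 − 4.6498 = 0.1402. [A⁻]/[HA] = 10^(0.1402) = 1.38

[A⁻]/[HA] = 1.38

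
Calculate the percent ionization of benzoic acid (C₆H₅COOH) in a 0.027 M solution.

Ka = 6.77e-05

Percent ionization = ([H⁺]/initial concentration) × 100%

Using Ka equilibrium: x² + Ka×x - Ka×C = 0. Solving: [H⁺] = 1.3186e-03. Percent = (1.3186e-03/0.027) × 100

Percent ionization = 4.88%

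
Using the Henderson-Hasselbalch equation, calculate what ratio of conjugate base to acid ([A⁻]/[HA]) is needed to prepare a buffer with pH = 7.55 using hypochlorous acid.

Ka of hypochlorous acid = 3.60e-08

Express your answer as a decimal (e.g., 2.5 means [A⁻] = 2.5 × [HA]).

pKa = -log(3.60e-08) = 7.4437. pH = pKa + log([A⁻]/[HA]), so log([A⁻]/[HA]) = pH − pKa = 7.55 − 7.4437 = 0.1063. [A⁻]/[HA] = 10^(0.1063) = 1.28

[A⁻]/[HA] = 1.28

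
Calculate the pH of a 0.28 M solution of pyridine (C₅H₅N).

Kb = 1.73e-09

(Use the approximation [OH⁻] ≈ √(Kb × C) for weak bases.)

[OH⁻] = √(Kb × C) = √(1.73e-09 × 0.28) = 2.2009e-05. pOH = 4.66, pH = 14 - pOH

pH = 9.34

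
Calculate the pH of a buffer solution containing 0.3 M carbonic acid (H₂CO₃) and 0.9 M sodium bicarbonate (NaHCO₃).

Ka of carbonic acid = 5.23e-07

pKa = -log(5.23e-07) = 6.28. pH = pKa + log([A⁻]/[HA]) = 6.28 + log(0.9/0.3)

pH = 6.76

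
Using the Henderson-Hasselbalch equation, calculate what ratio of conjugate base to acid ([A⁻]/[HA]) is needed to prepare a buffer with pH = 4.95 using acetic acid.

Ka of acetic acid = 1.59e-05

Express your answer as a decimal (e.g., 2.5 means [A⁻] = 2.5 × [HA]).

pKa = -log(1.59e-05) = 4.7986. pH = pKa + log([A⁻]/[HA]), so log([A⁻]/[HA]) = pH − pKa = 4.95 − 4.7986 = 0.1514. [A⁻]/[HA] = 10^(0.1514) = 1.42

[A⁻]/[HA] = 1.42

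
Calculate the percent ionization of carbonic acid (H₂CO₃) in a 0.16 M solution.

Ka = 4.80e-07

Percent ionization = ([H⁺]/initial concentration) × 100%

Using Ka equilibrium: x² + Ka×x - Ka×C = 0. Solving: [H⁺] = 2.7689e-04. Percent = (2.7689e-04/0.16) × 100

Percent ionization = 0.173%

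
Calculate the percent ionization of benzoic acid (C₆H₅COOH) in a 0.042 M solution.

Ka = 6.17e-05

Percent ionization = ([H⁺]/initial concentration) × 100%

Using Ka equilibrium: x² + Ka×x - Ka×C = 0. Solving: [H⁺] = 1.5792e-03. Percent = (1.5792e-03/0.042) × 100

Percent ionization = 3.76%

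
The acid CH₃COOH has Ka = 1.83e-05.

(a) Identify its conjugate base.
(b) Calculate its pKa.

(a) The conjugate base is formed by removing one H⁺ from CH₃COOH, giving CH₃COO⁻. (b) pKa = -log(Ka) = -log(1.83e-05) = 4.74.

Conjugate base: CH₃COO⁻; pK_a = 4.74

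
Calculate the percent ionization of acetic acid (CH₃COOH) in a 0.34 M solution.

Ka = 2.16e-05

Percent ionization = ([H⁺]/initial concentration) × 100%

Using Ka equilibrium: x² + Ka×x - Ka×C = 0. Solving: [H⁺] = 2.6992e-03. Percent = (2.6992e-03/0.34) × 100

Percent ionization = 0.794%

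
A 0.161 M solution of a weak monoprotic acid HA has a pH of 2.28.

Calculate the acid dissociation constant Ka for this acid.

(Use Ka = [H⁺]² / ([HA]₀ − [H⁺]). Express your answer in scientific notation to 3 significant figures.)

[H⁺] = 10^(−pH) = 10^(−2.28) = 5.248e-03 M. For HA ⇌ H⁺ + A⁻, Ka = [H⁺][A⁻]/[HA] = [H⁺]² / ([HA]₀ − [H⁺]) = (5.248e-03)² / (0.161 − 5.248e-03) = 1.77e-04.

K_a = 1.77e-04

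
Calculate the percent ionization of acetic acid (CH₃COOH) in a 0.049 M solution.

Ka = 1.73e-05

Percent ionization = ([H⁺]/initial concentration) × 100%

Using Ka equilibrium: x² + Ka×x - Ka×C = 0. Solving: [H⁺] = 9.1210e-04. Percent = (9.1210e-04/0.049) × 100

Percent ionization = 1.86%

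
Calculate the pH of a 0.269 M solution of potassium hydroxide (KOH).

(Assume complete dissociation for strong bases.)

[OH⁻] = 0.269 M for strong base. pOH = -log[OH⁻] = 0.57, pH = 14 - pOH

pH = 13.43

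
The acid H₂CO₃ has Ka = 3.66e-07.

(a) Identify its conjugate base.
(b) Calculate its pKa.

(a) The conjugate base is formed by removing one H⁺ from H₂CO₃, giving HCO₃⁻. (b) pKa = -log(Ka) = -log(3.66e-07) = 6.44.

Conjugate base: HCO₃⁻; pK_a = 6.44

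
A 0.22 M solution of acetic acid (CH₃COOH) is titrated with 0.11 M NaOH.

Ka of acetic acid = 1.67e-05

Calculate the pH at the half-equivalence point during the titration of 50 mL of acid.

At half-equivalence [HA] = [A⁻], so Henderson-Hasselbalch gives pH = pKa = -log(1.67e-05) = 4.78.

pH = pKa = 4.78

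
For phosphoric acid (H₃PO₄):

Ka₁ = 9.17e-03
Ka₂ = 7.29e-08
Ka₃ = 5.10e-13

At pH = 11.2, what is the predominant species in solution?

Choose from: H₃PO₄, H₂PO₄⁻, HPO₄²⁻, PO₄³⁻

pKa₁ = 2.04, pKa₂ = 7.14, pKa₃ = 12.29. For a polyprotic acid the predominant species crosses at each pKa: below pKa_n the protonated form dominates, above it the deprotonated form does. At pH = 11.2, the predominant species is HPO₄²⁻.

HPO₄²⁻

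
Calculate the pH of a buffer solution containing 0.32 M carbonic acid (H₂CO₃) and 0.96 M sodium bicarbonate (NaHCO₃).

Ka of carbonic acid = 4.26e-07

pKa = -log(4.26e-07) = 6.37. pH = pKa + log([A⁻]/[HA]) = 6.37 + log(0.96/0.32)

pH = 6.85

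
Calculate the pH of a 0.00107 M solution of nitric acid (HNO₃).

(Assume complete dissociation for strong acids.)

[H⁺] = 0.00107 M for strong acid. pH = -log[H⁺] = -log(0.00107)

pH = 2.97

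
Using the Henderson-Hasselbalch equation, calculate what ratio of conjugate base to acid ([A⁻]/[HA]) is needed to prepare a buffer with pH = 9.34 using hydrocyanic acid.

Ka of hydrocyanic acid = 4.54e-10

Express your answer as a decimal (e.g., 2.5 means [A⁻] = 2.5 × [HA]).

pKa = -log(4.54e-10) = 9.3429. pH = pKa + log([A⁻]/[HA]), so log([A⁻]/[HA]) = pH − pKa = 9.34 − 9.3429 = -0.0029. [A⁻]/[HA] = 10^(-0.0029) = 0.993

[A⁻]/[HA] = 0.993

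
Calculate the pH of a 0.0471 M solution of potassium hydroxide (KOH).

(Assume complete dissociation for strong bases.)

[OH⁻] = 0.0471 M for strong base. pOH = -log[OH⁻] = 1.33, pH = 14 - pOH

pH = 12.67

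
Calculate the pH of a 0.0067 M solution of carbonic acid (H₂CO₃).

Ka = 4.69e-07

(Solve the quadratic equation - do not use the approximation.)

x² + Ka×x - Ka×C = 0. Using quadratic formula: [H⁺] = 5.5822e-05

pH = 4.25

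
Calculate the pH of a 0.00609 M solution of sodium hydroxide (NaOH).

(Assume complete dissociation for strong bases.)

[OH⁻] = 0.00609 M for strong base. pOH = -log[OH⁻] = 2.22, pH = 14 - pOH

pH = 11.78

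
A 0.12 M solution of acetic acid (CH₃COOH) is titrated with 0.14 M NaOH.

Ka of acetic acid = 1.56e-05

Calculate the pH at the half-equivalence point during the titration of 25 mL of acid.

At half-equivalence [HA] = [A⁻], so Henderson-Hasselbalch gives pH = pKa = -log(1.56e-05) = 4.81.

pH = pKa = 4.81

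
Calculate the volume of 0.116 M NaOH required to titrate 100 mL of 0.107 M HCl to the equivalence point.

At equivalence: moles acid = moles base. moles HCl = 0.107 × 100/1000 = 0.0107 mol. V_base = moles / 0.116 × 1000 = 92.2 mL.

V_{base} = 92.2 mL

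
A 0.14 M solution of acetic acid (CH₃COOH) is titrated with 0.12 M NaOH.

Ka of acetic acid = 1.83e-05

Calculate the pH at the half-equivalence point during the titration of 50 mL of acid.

At half-equivalence [HA] = [A⁻], so Henderson-Hasselbalch gives pH = pKa = -log(1.83e-05) = 4.74.

pH = pKa = 4.74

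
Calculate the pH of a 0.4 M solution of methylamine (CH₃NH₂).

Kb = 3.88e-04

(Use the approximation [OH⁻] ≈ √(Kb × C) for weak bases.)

[OH⁻] = √(Kb × C) = √(3.88e-04 × 0.4) = 1.2458e-02. pOH = 1.90, pH = 14 - pOH

pH = 12.10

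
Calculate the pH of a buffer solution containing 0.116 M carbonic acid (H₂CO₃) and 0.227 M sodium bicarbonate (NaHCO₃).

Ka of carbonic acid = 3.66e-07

pKa = -log(3.66e-07) = 6.44. pH = pKa + log([A⁻]/[HA]) = 6.44 + log(0.227/0.116)

pH = 6.73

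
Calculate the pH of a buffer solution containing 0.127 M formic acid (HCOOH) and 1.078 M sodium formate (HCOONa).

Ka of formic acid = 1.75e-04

pKa = -log(1.75e-04) = 3.76. pH = pKa + log([A⁻]/[HA]) = 3.76 + log(1.078/0.127)

pH = 4.69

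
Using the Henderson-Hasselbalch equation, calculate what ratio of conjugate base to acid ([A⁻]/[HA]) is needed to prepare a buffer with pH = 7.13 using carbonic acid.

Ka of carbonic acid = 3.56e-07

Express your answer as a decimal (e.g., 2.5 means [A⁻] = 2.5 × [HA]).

pKa = -log(3.56e-07) = 6.4486. pH = pKa + log([A⁻]/[HA]), so log([A⁻]/[HA]) = pH − pKa = 7.13 − 6.4486 = 0.6814. [A⁻]/[HA] = 10^(0.6814) = 4.80

[A⁻]/[HA] = 4.80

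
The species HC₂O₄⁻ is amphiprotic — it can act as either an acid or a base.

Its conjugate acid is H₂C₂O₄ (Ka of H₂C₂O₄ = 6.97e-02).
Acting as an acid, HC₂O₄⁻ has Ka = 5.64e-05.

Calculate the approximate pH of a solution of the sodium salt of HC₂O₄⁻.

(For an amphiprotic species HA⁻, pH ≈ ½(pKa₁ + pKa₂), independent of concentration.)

pKa₁ = -log(6.97e-02) = 1.16; pKa₂ = -log(5.64e-05) = 4.25. For an amphiprotic species, pH ≈ ½(pKa₁ + pKa₂) = ½(1.16 + 4.25) = 2.70.

pH = 2.70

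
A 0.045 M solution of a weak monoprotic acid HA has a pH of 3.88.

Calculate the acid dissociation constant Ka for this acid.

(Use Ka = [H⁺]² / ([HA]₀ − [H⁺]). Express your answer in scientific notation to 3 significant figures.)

[H⁺] = 10^(−pH) = 10^(−3.88) = 1.318e-04 M. For HA ⇌ H⁺ + A⁻, Ka = [H⁺][A⁻]/[HA] = [H⁺]² / ([HA]₀ − [H⁺]) = (1.318e-04)² / (0.045 − 1.318e-04) = 3.87e-07.

K_a = 3.87e-07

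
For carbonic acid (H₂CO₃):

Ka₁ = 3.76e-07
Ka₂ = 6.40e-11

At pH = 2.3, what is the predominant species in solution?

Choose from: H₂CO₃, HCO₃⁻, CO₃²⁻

pKa₁ = 6.42, pKa₂ = 10.19. For a polyprotic acid the predominant species crosses at each pKa: below pKa_n the protonated form dominates, above it the deprotonated form does. At pH = 2.3, the predominant species is H₂CO₃.

H₂CO₃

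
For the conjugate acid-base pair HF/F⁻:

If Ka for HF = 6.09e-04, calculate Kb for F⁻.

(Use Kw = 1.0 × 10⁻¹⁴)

For a conjugate pair Ka × Kb = Kw, so Kb = Kw/Ka = 1.0 × 10⁻¹⁴ / 6.09e-04 = 1.64e-11.

K_b = 1.64e-11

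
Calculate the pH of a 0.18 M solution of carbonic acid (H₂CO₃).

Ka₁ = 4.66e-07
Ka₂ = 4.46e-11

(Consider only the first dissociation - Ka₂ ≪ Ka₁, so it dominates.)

First dissociation dominates. From Ka₁ = [H⁺][HA⁻]/[H₂A], x² + Ka₁·x − Ka₁·C = 0 with C = 0.18 M and Ka₁ = 4.66e-07. Solving: [H⁺] = (−Ka₁ + √(Ka₁² + 4·Ka₁·C)) / 2 = 2.8939e-04 M. pH = -log(2.8939e-04) = 3.54.

pH = 3.54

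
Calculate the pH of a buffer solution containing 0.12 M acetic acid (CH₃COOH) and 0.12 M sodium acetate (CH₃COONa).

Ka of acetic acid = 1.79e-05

pKa = -log(1.79e-05) = 4.75. pH = pKa + log([A⁻]/[HA]) = 4.75 + log(0.12/0.12)

pH = 4.75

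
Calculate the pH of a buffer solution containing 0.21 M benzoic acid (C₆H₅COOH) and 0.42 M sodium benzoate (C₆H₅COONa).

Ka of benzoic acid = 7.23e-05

pKa = -log(7.23e-05) = 4.14. pH = pKa + log([A⁻]/[HA]) = 4.14 + log(0.42/0.21)

pH = 4.44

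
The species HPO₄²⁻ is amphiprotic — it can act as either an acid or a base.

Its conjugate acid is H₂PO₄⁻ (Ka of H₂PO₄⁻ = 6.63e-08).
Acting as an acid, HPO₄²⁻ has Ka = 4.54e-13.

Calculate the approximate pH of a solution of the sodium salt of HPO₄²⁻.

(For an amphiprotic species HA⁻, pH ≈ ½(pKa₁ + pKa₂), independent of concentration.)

pKa₁ = -log(6.63e-08) = 7.18; pKa₂ = -log(4.54e-13) = 12.34. For an amphiprotic species, pH ≈ ½(pKa₁ + pKa₂) = ½(7.18 + 12.34) = 9.76.

pH = 9.76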